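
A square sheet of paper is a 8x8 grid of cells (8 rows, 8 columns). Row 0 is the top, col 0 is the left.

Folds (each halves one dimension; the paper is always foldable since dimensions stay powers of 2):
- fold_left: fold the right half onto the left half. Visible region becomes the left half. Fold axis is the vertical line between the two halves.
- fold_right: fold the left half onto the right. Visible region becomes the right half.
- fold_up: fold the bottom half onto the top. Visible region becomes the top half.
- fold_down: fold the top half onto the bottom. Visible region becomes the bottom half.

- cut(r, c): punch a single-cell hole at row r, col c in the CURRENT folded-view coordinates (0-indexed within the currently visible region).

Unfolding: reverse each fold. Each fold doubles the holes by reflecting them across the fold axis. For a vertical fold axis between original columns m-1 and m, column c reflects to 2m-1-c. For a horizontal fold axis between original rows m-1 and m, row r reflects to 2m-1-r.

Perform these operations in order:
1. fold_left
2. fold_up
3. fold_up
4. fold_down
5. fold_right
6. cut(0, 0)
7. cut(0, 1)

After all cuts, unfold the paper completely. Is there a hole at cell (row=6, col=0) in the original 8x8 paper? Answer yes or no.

Op 1 fold_left: fold axis v@4; visible region now rows[0,8) x cols[0,4) = 8x4
Op 2 fold_up: fold axis h@4; visible region now rows[0,4) x cols[0,4) = 4x4
Op 3 fold_up: fold axis h@2; visible region now rows[0,2) x cols[0,4) = 2x4
Op 4 fold_down: fold axis h@1; visible region now rows[1,2) x cols[0,4) = 1x4
Op 5 fold_right: fold axis v@2; visible region now rows[1,2) x cols[2,4) = 1x2
Op 6 cut(0, 0): punch at orig (1,2); cuts so far [(1, 2)]; region rows[1,2) x cols[2,4) = 1x2
Op 7 cut(0, 1): punch at orig (1,3); cuts so far [(1, 2), (1, 3)]; region rows[1,2) x cols[2,4) = 1x2
Unfold 1 (reflect across v@2): 4 holes -> [(1, 0), (1, 1), (1, 2), (1, 3)]
Unfold 2 (reflect across h@1): 8 holes -> [(0, 0), (0, 1), (0, 2), (0, 3), (1, 0), (1, 1), (1, 2), (1, 3)]
Unfold 3 (reflect across h@2): 16 holes -> [(0, 0), (0, 1), (0, 2), (0, 3), (1, 0), (1, 1), (1, 2), (1, 3), (2, 0), (2, 1), (2, 2), (2, 3), (3, 0), (3, 1), (3, 2), (3, 3)]
Unfold 4 (reflect across h@4): 32 holes -> [(0, 0), (0, 1), (0, 2), (0, 3), (1, 0), (1, 1), (1, 2), (1, 3), (2, 0), (2, 1), (2, 2), (2, 3), (3, 0), (3, 1), (3, 2), (3, 3), (4, 0), (4, 1), (4, 2), (4, 3), (5, 0), (5, 1), (5, 2), (5, 3), (6, 0), (6, 1), (6, 2), (6, 3), (7, 0), (7, 1), (7, 2), (7, 3)]
Unfold 5 (reflect across v@4): 64 holes -> [(0, 0), (0, 1), (0, 2), (0, 3), (0, 4), (0, 5), (0, 6), (0, 7), (1, 0), (1, 1), (1, 2), (1, 3), (1, 4), (1, 5), (1, 6), (1, 7), (2, 0), (2, 1), (2, 2), (2, 3), (2, 4), (2, 5), (2, 6), (2, 7), (3, 0), (3, 1), (3, 2), (3, 3), (3, 4), (3, 5), (3, 6), (3, 7), (4, 0), (4, 1), (4, 2), (4, 3), (4, 4), (4, 5), (4, 6), (4, 7), (5, 0), (5, 1), (5, 2), (5, 3), (5, 4), (5, 5), (5, 6), (5, 7), (6, 0), (6, 1), (6, 2), (6, 3), (6, 4), (6, 5), (6, 6), (6, 7), (7, 0), (7, 1), (7, 2), (7, 3), (7, 4), (7, 5), (7, 6), (7, 7)]
Holes: [(0, 0), (0, 1), (0, 2), (0, 3), (0, 4), (0, 5), (0, 6), (0, 7), (1, 0), (1, 1), (1, 2), (1, 3), (1, 4), (1, 5), (1, 6), (1, 7), (2, 0), (2, 1), (2, 2), (2, 3), (2, 4), (2, 5), (2, 6), (2, 7), (3, 0), (3, 1), (3, 2), (3, 3), (3, 4), (3, 5), (3, 6), (3, 7), (4, 0), (4, 1), (4, 2), (4, 3), (4, 4), (4, 5), (4, 6), (4, 7), (5, 0), (5, 1), (5, 2), (5, 3), (5, 4), (5, 5), (5, 6), (5, 7), (6, 0), (6, 1), (6, 2), (6, 3), (6, 4), (6, 5), (6, 6), (6, 7), (7, 0), (7, 1), (7, 2), (7, 3), (7, 4), (7, 5), (7, 6), (7, 7)]

Answer: yes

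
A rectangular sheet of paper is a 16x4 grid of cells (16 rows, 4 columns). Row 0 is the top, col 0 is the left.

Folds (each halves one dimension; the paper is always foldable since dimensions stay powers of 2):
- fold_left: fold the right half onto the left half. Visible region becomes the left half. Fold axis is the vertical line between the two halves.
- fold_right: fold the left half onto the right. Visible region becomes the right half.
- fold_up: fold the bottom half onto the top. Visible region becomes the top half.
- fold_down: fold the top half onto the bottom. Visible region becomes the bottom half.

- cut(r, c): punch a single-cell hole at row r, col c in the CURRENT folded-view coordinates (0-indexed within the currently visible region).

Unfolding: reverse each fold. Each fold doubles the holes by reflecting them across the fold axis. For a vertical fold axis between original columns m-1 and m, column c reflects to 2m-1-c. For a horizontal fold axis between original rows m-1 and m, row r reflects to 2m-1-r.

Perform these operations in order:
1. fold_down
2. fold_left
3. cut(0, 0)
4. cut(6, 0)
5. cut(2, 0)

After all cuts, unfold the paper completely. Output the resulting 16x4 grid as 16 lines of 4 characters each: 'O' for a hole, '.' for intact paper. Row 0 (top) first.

Op 1 fold_down: fold axis h@8; visible region now rows[8,16) x cols[0,4) = 8x4
Op 2 fold_left: fold axis v@2; visible region now rows[8,16) x cols[0,2) = 8x2
Op 3 cut(0, 0): punch at orig (8,0); cuts so far [(8, 0)]; region rows[8,16) x cols[0,2) = 8x2
Op 4 cut(6, 0): punch at orig (14,0); cuts so far [(8, 0), (14, 0)]; region rows[8,16) x cols[0,2) = 8x2
Op 5 cut(2, 0): punch at orig (10,0); cuts so far [(8, 0), (10, 0), (14, 0)]; region rows[8,16) x cols[0,2) = 8x2
Unfold 1 (reflect across v@2): 6 holes -> [(8, 0), (8, 3), (10, 0), (10, 3), (14, 0), (14, 3)]
Unfold 2 (reflect across h@8): 12 holes -> [(1, 0), (1, 3), (5, 0), (5, 3), (7, 0), (7, 3), (8, 0), (8, 3), (10, 0), (10, 3), (14, 0), (14, 3)]

Answer: ....
O..O
....
....
....
O..O
....
O..O
O..O
....
O..O
....
....
....
O..O
....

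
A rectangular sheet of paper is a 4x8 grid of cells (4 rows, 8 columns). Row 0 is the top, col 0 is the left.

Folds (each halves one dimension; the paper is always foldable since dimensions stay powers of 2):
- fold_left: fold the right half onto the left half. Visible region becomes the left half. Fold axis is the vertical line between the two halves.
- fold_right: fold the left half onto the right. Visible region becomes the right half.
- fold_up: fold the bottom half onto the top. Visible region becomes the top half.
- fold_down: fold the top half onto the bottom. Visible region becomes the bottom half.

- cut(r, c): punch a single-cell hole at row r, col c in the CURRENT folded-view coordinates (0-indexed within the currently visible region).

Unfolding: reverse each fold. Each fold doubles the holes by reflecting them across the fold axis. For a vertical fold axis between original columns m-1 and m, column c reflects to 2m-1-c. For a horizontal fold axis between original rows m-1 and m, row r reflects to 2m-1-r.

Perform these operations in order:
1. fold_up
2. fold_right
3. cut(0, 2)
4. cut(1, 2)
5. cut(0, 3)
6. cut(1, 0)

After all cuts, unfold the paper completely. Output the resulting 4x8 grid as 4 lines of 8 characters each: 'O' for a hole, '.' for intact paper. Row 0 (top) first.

Answer: OO....OO
.O.OO.O.
.O.OO.O.
OO....OO

Derivation:
Op 1 fold_up: fold axis h@2; visible region now rows[0,2) x cols[0,8) = 2x8
Op 2 fold_right: fold axis v@4; visible region now rows[0,2) x cols[4,8) = 2x4
Op 3 cut(0, 2): punch at orig (0,6); cuts so far [(0, 6)]; region rows[0,2) x cols[4,8) = 2x4
Op 4 cut(1, 2): punch at orig (1,6); cuts so far [(0, 6), (1, 6)]; region rows[0,2) x cols[4,8) = 2x4
Op 5 cut(0, 3): punch at orig (0,7); cuts so far [(0, 6), (0, 7), (1, 6)]; region rows[0,2) x cols[4,8) = 2x4
Op 6 cut(1, 0): punch at orig (1,4); cuts so far [(0, 6), (0, 7), (1, 4), (1, 6)]; region rows[0,2) x cols[4,8) = 2x4
Unfold 1 (reflect across v@4): 8 holes -> [(0, 0), (0, 1), (0, 6), (0, 7), (1, 1), (1, 3), (1, 4), (1, 6)]
Unfold 2 (reflect across h@2): 16 holes -> [(0, 0), (0, 1), (0, 6), (0, 7), (1, 1), (1, 3), (1, 4), (1, 6), (2, 1), (2, 3), (2, 4), (2, 6), (3, 0), (3, 1), (3, 6), (3, 7)]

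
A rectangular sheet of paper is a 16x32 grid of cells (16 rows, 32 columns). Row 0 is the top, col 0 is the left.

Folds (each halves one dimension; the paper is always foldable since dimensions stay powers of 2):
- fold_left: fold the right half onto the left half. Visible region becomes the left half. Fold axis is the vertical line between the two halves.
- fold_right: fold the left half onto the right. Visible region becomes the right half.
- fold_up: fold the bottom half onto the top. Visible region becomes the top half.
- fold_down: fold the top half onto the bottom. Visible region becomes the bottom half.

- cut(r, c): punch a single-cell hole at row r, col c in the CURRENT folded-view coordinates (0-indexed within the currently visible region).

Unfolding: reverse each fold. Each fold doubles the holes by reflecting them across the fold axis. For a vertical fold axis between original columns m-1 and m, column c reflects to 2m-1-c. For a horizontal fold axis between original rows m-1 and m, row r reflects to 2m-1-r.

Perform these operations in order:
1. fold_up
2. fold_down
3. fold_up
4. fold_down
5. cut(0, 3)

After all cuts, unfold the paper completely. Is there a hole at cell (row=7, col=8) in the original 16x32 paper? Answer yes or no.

Op 1 fold_up: fold axis h@8; visible region now rows[0,8) x cols[0,32) = 8x32
Op 2 fold_down: fold axis h@4; visible region now rows[4,8) x cols[0,32) = 4x32
Op 3 fold_up: fold axis h@6; visible region now rows[4,6) x cols[0,32) = 2x32
Op 4 fold_down: fold axis h@5; visible region now rows[5,6) x cols[0,32) = 1x32
Op 5 cut(0, 3): punch at orig (5,3); cuts so far [(5, 3)]; region rows[5,6) x cols[0,32) = 1x32
Unfold 1 (reflect across h@5): 2 holes -> [(4, 3), (5, 3)]
Unfold 2 (reflect across h@6): 4 holes -> [(4, 3), (5, 3), (6, 3), (7, 3)]
Unfold 3 (reflect across h@4): 8 holes -> [(0, 3), (1, 3), (2, 3), (3, 3), (4, 3), (5, 3), (6, 3), (7, 3)]
Unfold 4 (reflect across h@8): 16 holes -> [(0, 3), (1, 3), (2, 3), (3, 3), (4, 3), (5, 3), (6, 3), (7, 3), (8, 3), (9, 3), (10, 3), (11, 3), (12, 3), (13, 3), (14, 3), (15, 3)]
Holes: [(0, 3), (1, 3), (2, 3), (3, 3), (4, 3), (5, 3), (6, 3), (7, 3), (8, 3), (9, 3), (10, 3), (11, 3), (12, 3), (13, 3), (14, 3), (15, 3)]

Answer: no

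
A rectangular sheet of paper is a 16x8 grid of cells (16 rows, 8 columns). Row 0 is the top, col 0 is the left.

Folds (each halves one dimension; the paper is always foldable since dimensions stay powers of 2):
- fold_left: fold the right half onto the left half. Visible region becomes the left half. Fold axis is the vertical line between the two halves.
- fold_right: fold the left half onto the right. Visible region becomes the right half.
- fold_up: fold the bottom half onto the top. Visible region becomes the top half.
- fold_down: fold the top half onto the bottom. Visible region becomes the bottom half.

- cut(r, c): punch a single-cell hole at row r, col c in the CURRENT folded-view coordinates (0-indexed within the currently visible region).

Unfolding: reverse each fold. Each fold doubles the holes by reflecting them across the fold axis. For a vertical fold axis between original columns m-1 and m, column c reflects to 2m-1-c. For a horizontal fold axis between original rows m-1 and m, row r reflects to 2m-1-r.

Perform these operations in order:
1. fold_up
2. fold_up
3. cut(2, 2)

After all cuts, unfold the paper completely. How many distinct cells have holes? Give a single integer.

Answer: 4

Derivation:
Op 1 fold_up: fold axis h@8; visible region now rows[0,8) x cols[0,8) = 8x8
Op 2 fold_up: fold axis h@4; visible region now rows[0,4) x cols[0,8) = 4x8
Op 3 cut(2, 2): punch at orig (2,2); cuts so far [(2, 2)]; region rows[0,4) x cols[0,8) = 4x8
Unfold 1 (reflect across h@4): 2 holes -> [(2, 2), (5, 2)]
Unfold 2 (reflect across h@8): 4 holes -> [(2, 2), (5, 2), (10, 2), (13, 2)]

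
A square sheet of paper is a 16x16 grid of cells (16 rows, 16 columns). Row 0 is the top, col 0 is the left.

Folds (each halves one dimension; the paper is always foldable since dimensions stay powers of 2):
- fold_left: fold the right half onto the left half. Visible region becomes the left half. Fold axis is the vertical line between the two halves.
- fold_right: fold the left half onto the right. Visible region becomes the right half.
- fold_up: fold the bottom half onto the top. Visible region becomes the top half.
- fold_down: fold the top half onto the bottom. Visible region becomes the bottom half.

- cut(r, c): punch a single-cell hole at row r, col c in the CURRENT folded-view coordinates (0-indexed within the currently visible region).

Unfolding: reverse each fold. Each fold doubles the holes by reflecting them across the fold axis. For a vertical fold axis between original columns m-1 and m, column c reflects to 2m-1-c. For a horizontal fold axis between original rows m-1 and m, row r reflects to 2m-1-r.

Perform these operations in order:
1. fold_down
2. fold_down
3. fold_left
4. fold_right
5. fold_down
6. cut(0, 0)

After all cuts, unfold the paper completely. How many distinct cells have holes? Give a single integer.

Op 1 fold_down: fold axis h@8; visible region now rows[8,16) x cols[0,16) = 8x16
Op 2 fold_down: fold axis h@12; visible region now rows[12,16) x cols[0,16) = 4x16
Op 3 fold_left: fold axis v@8; visible region now rows[12,16) x cols[0,8) = 4x8
Op 4 fold_right: fold axis v@4; visible region now rows[12,16) x cols[4,8) = 4x4
Op 5 fold_down: fold axis h@14; visible region now rows[14,16) x cols[4,8) = 2x4
Op 6 cut(0, 0): punch at orig (14,4); cuts so far [(14, 4)]; region rows[14,16) x cols[4,8) = 2x4
Unfold 1 (reflect across h@14): 2 holes -> [(13, 4), (14, 4)]
Unfold 2 (reflect across v@4): 4 holes -> [(13, 3), (13, 4), (14, 3), (14, 4)]
Unfold 3 (reflect across v@8): 8 holes -> [(13, 3), (13, 4), (13, 11), (13, 12), (14, 3), (14, 4), (14, 11), (14, 12)]
Unfold 4 (reflect across h@12): 16 holes -> [(9, 3), (9, 4), (9, 11), (9, 12), (10, 3), (10, 4), (10, 11), (10, 12), (13, 3), (13, 4), (13, 11), (13, 12), (14, 3), (14, 4), (14, 11), (14, 12)]
Unfold 5 (reflect across h@8): 32 holes -> [(1, 3), (1, 4), (1, 11), (1, 12), (2, 3), (2, 4), (2, 11), (2, 12), (5, 3), (5, 4), (5, 11), (5, 12), (6, 3), (6, 4), (6, 11), (6, 12), (9, 3), (9, 4), (9, 11), (9, 12), (10, 3), (10, 4), (10, 11), (10, 12), (13, 3), (13, 4), (13, 11), (13, 12), (14, 3), (14, 4), (14, 11), (14, 12)]

Answer: 32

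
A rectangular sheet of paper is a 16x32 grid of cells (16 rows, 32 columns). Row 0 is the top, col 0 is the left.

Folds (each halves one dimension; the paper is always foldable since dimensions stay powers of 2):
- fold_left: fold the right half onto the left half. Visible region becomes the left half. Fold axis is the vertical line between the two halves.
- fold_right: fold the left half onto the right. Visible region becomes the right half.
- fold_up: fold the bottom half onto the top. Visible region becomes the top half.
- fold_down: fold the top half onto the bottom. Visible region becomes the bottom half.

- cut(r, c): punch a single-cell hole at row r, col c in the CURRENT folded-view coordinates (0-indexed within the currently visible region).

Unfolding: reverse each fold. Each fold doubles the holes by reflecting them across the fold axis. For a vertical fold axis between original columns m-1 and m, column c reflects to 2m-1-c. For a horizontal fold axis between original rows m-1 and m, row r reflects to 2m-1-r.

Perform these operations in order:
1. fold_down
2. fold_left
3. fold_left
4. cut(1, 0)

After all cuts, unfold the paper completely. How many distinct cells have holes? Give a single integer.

Op 1 fold_down: fold axis h@8; visible region now rows[8,16) x cols[0,32) = 8x32
Op 2 fold_left: fold axis v@16; visible region now rows[8,16) x cols[0,16) = 8x16
Op 3 fold_left: fold axis v@8; visible region now rows[8,16) x cols[0,8) = 8x8
Op 4 cut(1, 0): punch at orig (9,0); cuts so far [(9, 0)]; region rows[8,16) x cols[0,8) = 8x8
Unfold 1 (reflect across v@8): 2 holes -> [(9, 0), (9, 15)]
Unfold 2 (reflect across v@16): 4 holes -> [(9, 0), (9, 15), (9, 16), (9, 31)]
Unfold 3 (reflect across h@8): 8 holes -> [(6, 0), (6, 15), (6, 16), (6, 31), (9, 0), (9, 15), (9, 16), (9, 31)]

Answer: 8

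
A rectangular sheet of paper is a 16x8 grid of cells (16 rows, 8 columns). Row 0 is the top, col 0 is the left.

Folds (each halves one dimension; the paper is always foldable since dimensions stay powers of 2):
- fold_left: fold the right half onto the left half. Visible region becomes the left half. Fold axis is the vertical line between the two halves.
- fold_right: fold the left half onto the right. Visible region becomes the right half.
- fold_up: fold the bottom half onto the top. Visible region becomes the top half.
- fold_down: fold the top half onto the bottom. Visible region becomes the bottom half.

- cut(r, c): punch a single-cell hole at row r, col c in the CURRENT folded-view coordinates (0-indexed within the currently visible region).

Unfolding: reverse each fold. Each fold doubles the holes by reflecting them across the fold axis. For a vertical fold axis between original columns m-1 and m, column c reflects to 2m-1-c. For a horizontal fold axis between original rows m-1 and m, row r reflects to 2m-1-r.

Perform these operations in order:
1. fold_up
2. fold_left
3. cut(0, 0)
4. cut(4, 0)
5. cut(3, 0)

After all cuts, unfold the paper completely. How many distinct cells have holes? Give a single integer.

Answer: 12

Derivation:
Op 1 fold_up: fold axis h@8; visible region now rows[0,8) x cols[0,8) = 8x8
Op 2 fold_left: fold axis v@4; visible region now rows[0,8) x cols[0,4) = 8x4
Op 3 cut(0, 0): punch at orig (0,0); cuts so far [(0, 0)]; region rows[0,8) x cols[0,4) = 8x4
Op 4 cut(4, 0): punch at orig (4,0); cuts so far [(0, 0), (4, 0)]; region rows[0,8) x cols[0,4) = 8x4
Op 5 cut(3, 0): punch at orig (3,0); cuts so far [(0, 0), (3, 0), (4, 0)]; region rows[0,8) x cols[0,4) = 8x4
Unfold 1 (reflect across v@4): 6 holes -> [(0, 0), (0, 7), (3, 0), (3, 7), (4, 0), (4, 7)]
Unfold 2 (reflect across h@8): 12 holes -> [(0, 0), (0, 7), (3, 0), (3, 7), (4, 0), (4, 7), (11, 0), (11, 7), (12, 0), (12, 7), (15, 0), (15, 7)]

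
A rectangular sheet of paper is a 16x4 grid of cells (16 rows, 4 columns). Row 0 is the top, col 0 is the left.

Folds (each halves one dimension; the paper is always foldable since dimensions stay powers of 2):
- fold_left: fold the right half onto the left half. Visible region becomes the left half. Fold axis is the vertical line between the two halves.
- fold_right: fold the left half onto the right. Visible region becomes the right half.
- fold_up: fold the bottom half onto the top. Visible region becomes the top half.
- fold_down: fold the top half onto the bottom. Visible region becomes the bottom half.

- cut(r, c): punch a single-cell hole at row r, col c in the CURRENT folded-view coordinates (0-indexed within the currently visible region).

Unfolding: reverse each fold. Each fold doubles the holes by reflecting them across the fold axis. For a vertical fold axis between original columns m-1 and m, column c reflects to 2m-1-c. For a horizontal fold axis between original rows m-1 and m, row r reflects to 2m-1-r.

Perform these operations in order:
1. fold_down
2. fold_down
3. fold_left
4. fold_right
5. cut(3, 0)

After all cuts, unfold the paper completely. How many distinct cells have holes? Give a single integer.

Op 1 fold_down: fold axis h@8; visible region now rows[8,16) x cols[0,4) = 8x4
Op 2 fold_down: fold axis h@12; visible region now rows[12,16) x cols[0,4) = 4x4
Op 3 fold_left: fold axis v@2; visible region now rows[12,16) x cols[0,2) = 4x2
Op 4 fold_right: fold axis v@1; visible region now rows[12,16) x cols[1,2) = 4x1
Op 5 cut(3, 0): punch at orig (15,1); cuts so far [(15, 1)]; region rows[12,16) x cols[1,2) = 4x1
Unfold 1 (reflect across v@1): 2 holes -> [(15, 0), (15, 1)]
Unfold 2 (reflect across v@2): 4 holes -> [(15, 0), (15, 1), (15, 2), (15, 3)]
Unfold 3 (reflect across h@12): 8 holes -> [(8, 0), (8, 1), (8, 2), (8, 3), (15, 0), (15, 1), (15, 2), (15, 3)]
Unfold 4 (reflect across h@8): 16 holes -> [(0, 0), (0, 1), (0, 2), (0, 3), (7, 0), (7, 1), (7, 2), (7, 3), (8, 0), (8, 1), (8, 2), (8, 3), (15, 0), (15, 1), (15, 2), (15, 3)]

Answer: 16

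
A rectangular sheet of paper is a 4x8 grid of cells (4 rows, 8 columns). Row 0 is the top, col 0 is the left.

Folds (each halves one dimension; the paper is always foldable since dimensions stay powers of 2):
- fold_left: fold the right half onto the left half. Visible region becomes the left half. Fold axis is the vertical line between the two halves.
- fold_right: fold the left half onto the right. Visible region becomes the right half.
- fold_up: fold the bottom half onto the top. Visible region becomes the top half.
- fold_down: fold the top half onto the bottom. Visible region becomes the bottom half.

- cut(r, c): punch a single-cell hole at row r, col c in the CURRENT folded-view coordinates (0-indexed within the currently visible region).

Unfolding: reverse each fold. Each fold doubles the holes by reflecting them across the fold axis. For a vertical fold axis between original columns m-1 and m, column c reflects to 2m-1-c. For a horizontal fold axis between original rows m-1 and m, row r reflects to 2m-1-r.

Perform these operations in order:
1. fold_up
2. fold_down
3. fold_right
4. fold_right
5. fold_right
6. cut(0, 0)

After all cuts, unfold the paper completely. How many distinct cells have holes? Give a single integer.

Answer: 32

Derivation:
Op 1 fold_up: fold axis h@2; visible region now rows[0,2) x cols[0,8) = 2x8
Op 2 fold_down: fold axis h@1; visible region now rows[1,2) x cols[0,8) = 1x8
Op 3 fold_right: fold axis v@4; visible region now rows[1,2) x cols[4,8) = 1x4
Op 4 fold_right: fold axis v@6; visible region now rows[1,2) x cols[6,8) = 1x2
Op 5 fold_right: fold axis v@7; visible region now rows[1,2) x cols[7,8) = 1x1
Op 6 cut(0, 0): punch at orig (1,7); cuts so far [(1, 7)]; region rows[1,2) x cols[7,8) = 1x1
Unfold 1 (reflect across v@7): 2 holes -> [(1, 6), (1, 7)]
Unfold 2 (reflect across v@6): 4 holes -> [(1, 4), (1, 5), (1, 6), (1, 7)]
Unfold 3 (reflect across v@4): 8 holes -> [(1, 0), (1, 1), (1, 2), (1, 3), (1, 4), (1, 5), (1, 6), (1, 7)]
Unfold 4 (reflect across h@1): 16 holes -> [(0, 0), (0, 1), (0, 2), (0, 3), (0, 4), (0, 5), (0, 6), (0, 7), (1, 0), (1, 1), (1, 2), (1, 3), (1, 4), (1, 5), (1, 6), (1, 7)]
Unfold 5 (reflect across h@2): 32 holes -> [(0, 0), (0, 1), (0, 2), (0, 3), (0, 4), (0, 5), (0, 6), (0, 7), (1, 0), (1, 1), (1, 2), (1, 3), (1, 4), (1, 5), (1, 6), (1, 7), (2, 0), (2, 1), (2, 2), (2, 3), (2, 4), (2, 5), (2, 6), (2, 7), (3, 0), (3, 1), (3, 2), (3, 3), (3, 4), (3, 5), (3, 6), (3, 7)]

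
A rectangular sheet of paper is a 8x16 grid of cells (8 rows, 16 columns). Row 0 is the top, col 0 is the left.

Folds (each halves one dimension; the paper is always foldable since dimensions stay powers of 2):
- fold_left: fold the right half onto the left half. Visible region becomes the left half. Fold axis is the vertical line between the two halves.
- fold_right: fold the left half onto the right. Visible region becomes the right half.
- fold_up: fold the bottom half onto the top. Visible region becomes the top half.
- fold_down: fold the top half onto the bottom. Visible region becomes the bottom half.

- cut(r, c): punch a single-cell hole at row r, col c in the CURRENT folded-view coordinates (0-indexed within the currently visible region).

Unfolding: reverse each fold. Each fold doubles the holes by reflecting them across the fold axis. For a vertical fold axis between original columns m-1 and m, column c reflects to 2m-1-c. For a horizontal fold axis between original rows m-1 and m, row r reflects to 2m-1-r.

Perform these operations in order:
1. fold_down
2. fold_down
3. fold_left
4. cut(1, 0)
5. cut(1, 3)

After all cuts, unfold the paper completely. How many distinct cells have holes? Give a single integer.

Op 1 fold_down: fold axis h@4; visible region now rows[4,8) x cols[0,16) = 4x16
Op 2 fold_down: fold axis h@6; visible region now rows[6,8) x cols[0,16) = 2x16
Op 3 fold_left: fold axis v@8; visible region now rows[6,8) x cols[0,8) = 2x8
Op 4 cut(1, 0): punch at orig (7,0); cuts so far [(7, 0)]; region rows[6,8) x cols[0,8) = 2x8
Op 5 cut(1, 3): punch at orig (7,3); cuts so far [(7, 0), (7, 3)]; region rows[6,8) x cols[0,8) = 2x8
Unfold 1 (reflect across v@8): 4 holes -> [(7, 0), (7, 3), (7, 12), (7, 15)]
Unfold 2 (reflect across h@6): 8 holes -> [(4, 0), (4, 3), (4, 12), (4, 15), (7, 0), (7, 3), (7, 12), (7, 15)]
Unfold 3 (reflect across h@4): 16 holes -> [(0, 0), (0, 3), (0, 12), (0, 15), (3, 0), (3, 3), (3, 12), (3, 15), (4, 0), (4, 3), (4, 12), (4, 15), (7, 0), (7, 3), (7, 12), (7, 15)]

Answer: 16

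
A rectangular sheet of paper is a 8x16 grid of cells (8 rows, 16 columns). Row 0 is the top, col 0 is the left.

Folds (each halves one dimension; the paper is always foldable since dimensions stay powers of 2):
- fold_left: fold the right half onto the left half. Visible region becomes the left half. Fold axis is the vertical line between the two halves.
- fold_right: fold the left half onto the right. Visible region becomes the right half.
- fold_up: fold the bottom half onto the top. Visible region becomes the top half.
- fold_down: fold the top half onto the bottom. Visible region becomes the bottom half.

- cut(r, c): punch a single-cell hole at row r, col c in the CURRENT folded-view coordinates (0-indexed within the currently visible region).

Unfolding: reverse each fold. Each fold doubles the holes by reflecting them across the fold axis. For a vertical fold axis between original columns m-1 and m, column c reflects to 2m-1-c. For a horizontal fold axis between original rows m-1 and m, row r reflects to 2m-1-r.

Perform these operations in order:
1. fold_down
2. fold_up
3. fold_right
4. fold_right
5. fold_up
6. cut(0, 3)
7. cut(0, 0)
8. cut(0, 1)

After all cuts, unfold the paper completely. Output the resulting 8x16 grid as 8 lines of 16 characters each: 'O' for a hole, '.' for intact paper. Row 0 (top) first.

Answer: O.OOOO.OO.OOOO.O
O.OOOO.OO.OOOO.O
O.OOOO.OO.OOOO.O
O.OOOO.OO.OOOO.O
O.OOOO.OO.OOOO.O
O.OOOO.OO.OOOO.O
O.OOOO.OO.OOOO.O
O.OOOO.OO.OOOO.O

Derivation:
Op 1 fold_down: fold axis h@4; visible region now rows[4,8) x cols[0,16) = 4x16
Op 2 fold_up: fold axis h@6; visible region now rows[4,6) x cols[0,16) = 2x16
Op 3 fold_right: fold axis v@8; visible region now rows[4,6) x cols[8,16) = 2x8
Op 4 fold_right: fold axis v@12; visible region now rows[4,6) x cols[12,16) = 2x4
Op 5 fold_up: fold axis h@5; visible region now rows[4,5) x cols[12,16) = 1x4
Op 6 cut(0, 3): punch at orig (4,15); cuts so far [(4, 15)]; region rows[4,5) x cols[12,16) = 1x4
Op 7 cut(0, 0): punch at orig (4,12); cuts so far [(4, 12), (4, 15)]; region rows[4,5) x cols[12,16) = 1x4
Op 8 cut(0, 1): punch at orig (4,13); cuts so far [(4, 12), (4, 13), (4, 15)]; region rows[4,5) x cols[12,16) = 1x4
Unfold 1 (reflect across h@5): 6 holes -> [(4, 12), (4, 13), (4, 15), (5, 12), (5, 13), (5, 15)]
Unfold 2 (reflect across v@12): 12 holes -> [(4, 8), (4, 10), (4, 11), (4, 12), (4, 13), (4, 15), (5, 8), (5, 10), (5, 11), (5, 12), (5, 13), (5, 15)]
Unfold 3 (reflect across v@8): 24 holes -> [(4, 0), (4, 2), (4, 3), (4, 4), (4, 5), (4, 7), (4, 8), (4, 10), (4, 11), (4, 12), (4, 13), (4, 15), (5, 0), (5, 2), (5, 3), (5, 4), (5, 5), (5, 7), (5, 8), (5, 10), (5, 11), (5, 12), (5, 13), (5, 15)]
Unfold 4 (reflect across h@6): 48 holes -> [(4, 0), (4, 2), (4, 3), (4, 4), (4, 5), (4, 7), (4, 8), (4, 10), (4, 11), (4, 12), (4, 13), (4, 15), (5, 0), (5, 2), (5, 3), (5, 4), (5, 5), (5, 7), (5, 8), (5, 10), (5, 11), (5, 12), (5, 13), (5, 15), (6, 0), (6, 2), (6, 3), (6, 4), (6, 5), (6, 7), (6, 8), (6, 10), (6, 11), (6, 12), (6, 13), (6, 15), (7, 0), (7, 2), (7, 3), (7, 4), (7, 5), (7, 7), (7, 8), (7, 10), (7, 11), (7, 12), (7, 13), (7, 15)]
Unfold 5 (reflect across h@4): 96 holes -> [(0, 0), (0, 2), (0, 3), (0, 4), (0, 5), (0, 7), (0, 8), (0, 10), (0, 11), (0, 12), (0, 13), (0, 15), (1, 0), (1, 2), (1, 3), (1, 4), (1, 5), (1, 7), (1, 8), (1, 10), (1, 11), (1, 12), (1, 13), (1, 15), (2, 0), (2, 2), (2, 3), (2, 4), (2, 5), (2, 7), (2, 8), (2, 10), (2, 11), (2, 12), (2, 13), (2, 15), (3, 0), (3, 2), (3, 3), (3, 4), (3, 5), (3, 7), (3, 8), (3, 10), (3, 11), (3, 12), (3, 13), (3, 15), (4, 0), (4, 2), (4, 3), (4, 4), (4, 5), (4, 7), (4, 8), (4, 10), (4, 11), (4, 12), (4, 13), (4, 15), (5, 0), (5, 2), (5, 3), (5, 4), (5, 5), (5, 7), (5, 8), (5, 10), (5, 11), (5, 12), (5, 13), (5, 15), (6, 0), (6, 2), (6, 3), (6, 4), (6, 5), (6, 7), (6, 8), (6, 10), (6, 11), (6, 12), (6, 13), (6, 15), (7, 0), (7, 2), (7, 3), (7, 4), (7, 5), (7, 7), (7, 8), (7, 10), (7, 11), (7, 12), (7, 13), (7, 15)]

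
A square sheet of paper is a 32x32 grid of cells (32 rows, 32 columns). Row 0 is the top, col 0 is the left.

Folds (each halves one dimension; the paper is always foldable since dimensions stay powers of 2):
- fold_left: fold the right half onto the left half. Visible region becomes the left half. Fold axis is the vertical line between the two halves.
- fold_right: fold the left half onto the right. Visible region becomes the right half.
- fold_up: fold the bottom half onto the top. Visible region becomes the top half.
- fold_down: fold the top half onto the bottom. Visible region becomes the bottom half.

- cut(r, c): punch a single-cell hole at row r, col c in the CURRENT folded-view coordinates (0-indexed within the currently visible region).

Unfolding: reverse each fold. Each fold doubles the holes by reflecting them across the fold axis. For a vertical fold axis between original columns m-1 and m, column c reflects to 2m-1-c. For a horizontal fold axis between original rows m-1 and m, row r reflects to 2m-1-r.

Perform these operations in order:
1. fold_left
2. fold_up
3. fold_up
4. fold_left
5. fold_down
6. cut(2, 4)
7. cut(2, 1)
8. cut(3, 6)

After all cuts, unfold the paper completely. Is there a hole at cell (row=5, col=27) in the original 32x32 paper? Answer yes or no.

Op 1 fold_left: fold axis v@16; visible region now rows[0,32) x cols[0,16) = 32x16
Op 2 fold_up: fold axis h@16; visible region now rows[0,16) x cols[0,16) = 16x16
Op 3 fold_up: fold axis h@8; visible region now rows[0,8) x cols[0,16) = 8x16
Op 4 fold_left: fold axis v@8; visible region now rows[0,8) x cols[0,8) = 8x8
Op 5 fold_down: fold axis h@4; visible region now rows[4,8) x cols[0,8) = 4x8
Op 6 cut(2, 4): punch at orig (6,4); cuts so far [(6, 4)]; region rows[4,8) x cols[0,8) = 4x8
Op 7 cut(2, 1): punch at orig (6,1); cuts so far [(6, 1), (6, 4)]; region rows[4,8) x cols[0,8) = 4x8
Op 8 cut(3, 6): punch at orig (7,6); cuts so far [(6, 1), (6, 4), (7, 6)]; region rows[4,8) x cols[0,8) = 4x8
Unfold 1 (reflect across h@4): 6 holes -> [(0, 6), (1, 1), (1, 4), (6, 1), (6, 4), (7, 6)]
Unfold 2 (reflect across v@8): 12 holes -> [(0, 6), (0, 9), (1, 1), (1, 4), (1, 11), (1, 14), (6, 1), (6, 4), (6, 11), (6, 14), (7, 6), (7, 9)]
Unfold 3 (reflect across h@8): 24 holes -> [(0, 6), (0, 9), (1, 1), (1, 4), (1, 11), (1, 14), (6, 1), (6, 4), (6, 11), (6, 14), (7, 6), (7, 9), (8, 6), (8, 9), (9, 1), (9, 4), (9, 11), (9, 14), (14, 1), (14, 4), (14, 11), (14, 14), (15, 6), (15, 9)]
Unfold 4 (reflect across h@16): 48 holes -> [(0, 6), (0, 9), (1, 1), (1, 4), (1, 11), (1, 14), (6, 1), (6, 4), (6, 11), (6, 14), (7, 6), (7, 9), (8, 6), (8, 9), (9, 1), (9, 4), (9, 11), (9, 14), (14, 1), (14, 4), (14, 11), (14, 14), (15, 6), (15, 9), (16, 6), (16, 9), (17, 1), (17, 4), (17, 11), (17, 14), (22, 1), (22, 4), (22, 11), (22, 14), (23, 6), (23, 9), (24, 6), (24, 9), (25, 1), (25, 4), (25, 11), (25, 14), (30, 1), (30, 4), (30, 11), (30, 14), (31, 6), (31, 9)]
Unfold 5 (reflect across v@16): 96 holes -> [(0, 6), (0, 9), (0, 22), (0, 25), (1, 1), (1, 4), (1, 11), (1, 14), (1, 17), (1, 20), (1, 27), (1, 30), (6, 1), (6, 4), (6, 11), (6, 14), (6, 17), (6, 20), (6, 27), (6, 30), (7, 6), (7, 9), (7, 22), (7, 25), (8, 6), (8, 9), (8, 22), (8, 25), (9, 1), (9, 4), (9, 11), (9, 14), (9, 17), (9, 20), (9, 27), (9, 30), (14, 1), (14, 4), (14, 11), (14, 14), (14, 17), (14, 20), (14, 27), (14, 30), (15, 6), (15, 9), (15, 22), (15, 25), (16, 6), (16, 9), (16, 22), (16, 25), (17, 1), (17, 4), (17, 11), (17, 14), (17, 17), (17, 20), (17, 27), (17, 30), (22, 1), (22, 4), (22, 11), (22, 14), (22, 17), (22, 20), (22, 27), (22, 30), (23, 6), (23, 9), (23, 22), (23, 25), (24, 6), (24, 9), (24, 22), (24, 25), (25, 1), (25, 4), (25, 11), (25, 14), (25, 17), (25, 20), (25, 27), (25, 30), (30, 1), (30, 4), (30, 11), (30, 14), (30, 17), (30, 20), (30, 27), (30, 30), (31, 6), (31, 9), (31, 22), (31, 25)]
Holes: [(0, 6), (0, 9), (0, 22), (0, 25), (1, 1), (1, 4), (1, 11), (1, 14), (1, 17), (1, 20), (1, 27), (1, 30), (6, 1), (6, 4), (6, 11), (6, 14), (6, 17), (6, 20), (6, 27), (6, 30), (7, 6), (7, 9), (7, 22), (7, 25), (8, 6), (8, 9), (8, 22), (8, 25), (9, 1), (9, 4), (9, 11), (9, 14), (9, 17), (9, 20), (9, 27), (9, 30), (14, 1), (14, 4), (14, 11), (14, 14), (14, 17), (14, 20), (14, 27), (14, 30), (15, 6), (15, 9), (15, 22), (15, 25), (16, 6), (16, 9), (16, 22), (16, 25), (17, 1), (17, 4), (17, 11), (17, 14), (17, 17), (17, 20), (17, 27), (17, 30), (22, 1), (22, 4), (22, 11), (22, 14), (22, 17), (22, 20), (22, 27), (22, 30), (23, 6), (23, 9), (23, 22), (23, 25), (24, 6), (24, 9), (24, 22), (24, 25), (25, 1), (25, 4), (25, 11), (25, 14), (25, 17), (25, 20), (25, 27), (25, 30), (30, 1), (30, 4), (30, 11), (30, 14), (30, 17), (30, 20), (30, 27), (30, 30), (31, 6), (31, 9), (31, 22), (31, 25)]

Answer: no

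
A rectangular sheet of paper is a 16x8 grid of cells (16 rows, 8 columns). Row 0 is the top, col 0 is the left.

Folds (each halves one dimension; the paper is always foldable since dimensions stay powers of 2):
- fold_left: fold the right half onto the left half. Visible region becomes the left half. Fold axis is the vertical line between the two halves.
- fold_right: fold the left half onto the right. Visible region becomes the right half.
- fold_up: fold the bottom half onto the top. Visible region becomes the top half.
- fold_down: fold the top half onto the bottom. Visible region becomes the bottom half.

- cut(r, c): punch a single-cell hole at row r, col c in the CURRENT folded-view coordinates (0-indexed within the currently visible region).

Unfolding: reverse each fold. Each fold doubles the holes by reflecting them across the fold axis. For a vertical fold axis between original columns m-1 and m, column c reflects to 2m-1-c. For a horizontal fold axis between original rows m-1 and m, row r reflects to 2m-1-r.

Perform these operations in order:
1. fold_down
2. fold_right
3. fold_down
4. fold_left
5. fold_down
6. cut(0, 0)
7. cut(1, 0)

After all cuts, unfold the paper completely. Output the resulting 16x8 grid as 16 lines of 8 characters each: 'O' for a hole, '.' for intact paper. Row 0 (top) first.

Op 1 fold_down: fold axis h@8; visible region now rows[8,16) x cols[0,8) = 8x8
Op 2 fold_right: fold axis v@4; visible region now rows[8,16) x cols[4,8) = 8x4
Op 3 fold_down: fold axis h@12; visible region now rows[12,16) x cols[4,8) = 4x4
Op 4 fold_left: fold axis v@6; visible region now rows[12,16) x cols[4,6) = 4x2
Op 5 fold_down: fold axis h@14; visible region now rows[14,16) x cols[4,6) = 2x2
Op 6 cut(0, 0): punch at orig (14,4); cuts so far [(14, 4)]; region rows[14,16) x cols[4,6) = 2x2
Op 7 cut(1, 0): punch at orig (15,4); cuts so far [(14, 4), (15, 4)]; region rows[14,16) x cols[4,6) = 2x2
Unfold 1 (reflect across h@14): 4 holes -> [(12, 4), (13, 4), (14, 4), (15, 4)]
Unfold 2 (reflect across v@6): 8 holes -> [(12, 4), (12, 7), (13, 4), (13, 7), (14, 4), (14, 7), (15, 4), (15, 7)]
Unfold 3 (reflect across h@12): 16 holes -> [(8, 4), (8, 7), (9, 4), (9, 7), (10, 4), (10, 7), (11, 4), (11, 7), (12, 4), (12, 7), (13, 4), (13, 7), (14, 4), (14, 7), (15, 4), (15, 7)]
Unfold 4 (reflect across v@4): 32 holes -> [(8, 0), (8, 3), (8, 4), (8, 7), (9, 0), (9, 3), (9, 4), (9, 7), (10, 0), (10, 3), (10, 4), (10, 7), (11, 0), (11, 3), (11, 4), (11, 7), (12, 0), (12, 3), (12, 4), (12, 7), (13, 0), (13, 3), (13, 4), (13, 7), (14, 0), (14, 3), (14, 4), (14, 7), (15, 0), (15, 3), (15, 4), (15, 7)]
Unfold 5 (reflect across h@8): 64 holes -> [(0, 0), (0, 3), (0, 4), (0, 7), (1, 0), (1, 3), (1, 4), (1, 7), (2, 0), (2, 3), (2, 4), (2, 7), (3, 0), (3, 3), (3, 4), (3, 7), (4, 0), (4, 3), (4, 4), (4, 7), (5, 0), (5, 3), (5, 4), (5, 7), (6, 0), (6, 3), (6, 4), (6, 7), (7, 0), (7, 3), (7, 4), (7, 7), (8, 0), (8, 3), (8, 4), (8, 7), (9, 0), (9, 3), (9, 4), (9, 7), (10, 0), (10, 3), (10, 4), (10, 7), (11, 0), (11, 3), (11, 4), (11, 7), (12, 0), (12, 3), (12, 4), (12, 7), (13, 0), (13, 3), (13, 4), (13, 7), (14, 0), (14, 3), (14, 4), (14, 7), (15, 0), (15, 3), (15, 4), (15, 7)]

Answer: O..OO..O
O..OO..O
O..OO..O
O..OO..O
O..OO..O
O..OO..O
O..OO..O
O..OO..O
O..OO..O
O..OO..O
O..OO..O
O..OO..O
O..OO..O
O..OO..O
O..OO..O
O..OO..O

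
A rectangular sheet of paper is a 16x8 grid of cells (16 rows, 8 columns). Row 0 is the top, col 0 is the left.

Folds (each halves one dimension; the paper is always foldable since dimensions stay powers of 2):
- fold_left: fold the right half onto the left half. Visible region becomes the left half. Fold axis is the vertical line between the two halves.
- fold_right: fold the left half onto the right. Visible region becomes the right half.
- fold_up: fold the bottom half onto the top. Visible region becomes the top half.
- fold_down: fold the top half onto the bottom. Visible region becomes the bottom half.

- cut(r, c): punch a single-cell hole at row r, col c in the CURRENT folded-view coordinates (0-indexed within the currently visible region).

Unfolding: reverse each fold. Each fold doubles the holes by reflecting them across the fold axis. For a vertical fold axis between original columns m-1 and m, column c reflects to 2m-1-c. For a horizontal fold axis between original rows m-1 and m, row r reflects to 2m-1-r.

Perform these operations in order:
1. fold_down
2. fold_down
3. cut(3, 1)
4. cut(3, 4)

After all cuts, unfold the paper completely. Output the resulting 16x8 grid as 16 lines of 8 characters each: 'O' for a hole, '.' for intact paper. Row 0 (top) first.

Answer: .O..O...
........
........
........
........
........
........
.O..O...
.O..O...
........
........
........
........
........
........
.O..O...

Derivation:
Op 1 fold_down: fold axis h@8; visible region now rows[8,16) x cols[0,8) = 8x8
Op 2 fold_down: fold axis h@12; visible region now rows[12,16) x cols[0,8) = 4x8
Op 3 cut(3, 1): punch at orig (15,1); cuts so far [(15, 1)]; region rows[12,16) x cols[0,8) = 4x8
Op 4 cut(3, 4): punch at orig (15,4); cuts so far [(15, 1), (15, 4)]; region rows[12,16) x cols[0,8) = 4x8
Unfold 1 (reflect across h@12): 4 holes -> [(8, 1), (8, 4), (15, 1), (15, 4)]
Unfold 2 (reflect across h@8): 8 holes -> [(0, 1), (0, 4), (7, 1), (7, 4), (8, 1), (8, 4), (15, 1), (15, 4)]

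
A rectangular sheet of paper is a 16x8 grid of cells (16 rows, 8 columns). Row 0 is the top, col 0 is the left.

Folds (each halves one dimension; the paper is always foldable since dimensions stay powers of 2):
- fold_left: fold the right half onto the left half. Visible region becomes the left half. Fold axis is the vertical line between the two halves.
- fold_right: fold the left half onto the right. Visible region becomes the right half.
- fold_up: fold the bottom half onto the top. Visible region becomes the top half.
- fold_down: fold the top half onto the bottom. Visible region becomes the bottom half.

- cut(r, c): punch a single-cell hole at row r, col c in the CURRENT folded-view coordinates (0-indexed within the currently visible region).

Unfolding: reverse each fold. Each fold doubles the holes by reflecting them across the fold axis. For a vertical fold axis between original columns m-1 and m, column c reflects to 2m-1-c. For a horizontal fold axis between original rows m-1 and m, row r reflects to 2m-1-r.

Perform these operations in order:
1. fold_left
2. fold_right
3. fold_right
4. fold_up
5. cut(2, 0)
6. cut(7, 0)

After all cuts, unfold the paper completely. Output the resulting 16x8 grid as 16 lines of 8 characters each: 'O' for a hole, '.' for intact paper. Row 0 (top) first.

Answer: ........
........
OOOOOOOO
........
........
........
........
OOOOOOOO
OOOOOOOO
........
........
........
........
OOOOOOOO
........
........

Derivation:
Op 1 fold_left: fold axis v@4; visible region now rows[0,16) x cols[0,4) = 16x4
Op 2 fold_right: fold axis v@2; visible region now rows[0,16) x cols[2,4) = 16x2
Op 3 fold_right: fold axis v@3; visible region now rows[0,16) x cols[3,4) = 16x1
Op 4 fold_up: fold axis h@8; visible region now rows[0,8) x cols[3,4) = 8x1
Op 5 cut(2, 0): punch at orig (2,3); cuts so far [(2, 3)]; region rows[0,8) x cols[3,4) = 8x1
Op 6 cut(7, 0): punch at orig (7,3); cuts so far [(2, 3), (7, 3)]; region rows[0,8) x cols[3,4) = 8x1
Unfold 1 (reflect across h@8): 4 holes -> [(2, 3), (7, 3), (8, 3), (13, 3)]
Unfold 2 (reflect across v@3): 8 holes -> [(2, 2), (2, 3), (7, 2), (7, 3), (8, 2), (8, 3), (13, 2), (13, 3)]
Unfold 3 (reflect across v@2): 16 holes -> [(2, 0), (2, 1), (2, 2), (2, 3), (7, 0), (7, 1), (7, 2), (7, 3), (8, 0), (8, 1), (8, 2), (8, 3), (13, 0), (13, 1), (13, 2), (13, 3)]
Unfold 4 (reflect across v@4): 32 holes -> [(2, 0), (2, 1), (2, 2), (2, 3), (2, 4), (2, 5), (2, 6), (2, 7), (7, 0), (7, 1), (7, 2), (7, 3), (7, 4), (7, 5), (7, 6), (7, 7), (8, 0), (8, 1), (8, 2), (8, 3), (8, 4), (8, 5), (8, 6), (8, 7), (13, 0), (13, 1), (13, 2), (13, 3), (13, 4), (13, 5), (13, 6), (13, 7)]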